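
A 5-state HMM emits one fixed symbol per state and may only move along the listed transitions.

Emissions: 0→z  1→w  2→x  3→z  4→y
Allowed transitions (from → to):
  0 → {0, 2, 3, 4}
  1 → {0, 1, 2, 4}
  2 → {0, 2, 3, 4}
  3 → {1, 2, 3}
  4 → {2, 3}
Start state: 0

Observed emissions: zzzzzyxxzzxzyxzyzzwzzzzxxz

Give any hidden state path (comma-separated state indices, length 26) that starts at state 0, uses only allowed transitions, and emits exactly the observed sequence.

  t0 'z' -> {0,3}, take 0 (start)
  t1 'z' -> {0,3}, take 0 (0->0 ok)
  t2 'z' -> {0,3}, take 0 (0->0 ok)
  t3 'z' -> {0,3}, take 0 (0->0 ok)
  t4 'z' -> {0,3}, take 0 (0->0 ok)
  t5 'y' -> {4}, take 4 (0->4 ok)
  t6 'x' -> {2}, take 2 (4->2 ok)
  t7 'x' -> {2}, take 2 (2->2 ok)
  t8 'z' -> {0,3}, take 3 (2->3 ok)
  t9 'z' -> {0,3}, take 3 (3->3 ok)
  t10 'x' -> {2}, take 2 (3->2 ok)
  t11 'z' -> {0,3}, take 0 (2->0 ok)
  t12 'y' -> {4}, take 4 (0->4 ok)
  t13 'x' -> {2}, take 2 (4->2 ok)
  t14 'z' -> {0,3}, take 0 (2->0 ok)
  t15 'y' -> {4}, take 4 (0->4 ok)
  t16 'z' -> {0,3}, take 3 (4->3 ok)
  t17 'z' -> {0,3}, take 3 (3->3 ok)
  t18 'w' -> {1}, take 1 (3->1 ok)
  t19 'z' -> {0,3}, take 0 (1->0 ok)
  t20 'z' -> {0,3}, take 0 (0->0 ok)
  t21 'z' -> {0,3}, take 0 (0->0 ok)
  t22 'z' -> {0,3}, take 3 (0->3 ok)
  t23 'x' -> {2}, take 2 (3->2 ok)
  t24 'x' -> {2}, take 2 (2->2 ok)
  t25 'z' -> {0,3}, take 3 (2->3 ok)

0,0,0,0,0,4,2,2,3,3,2,0,4,2,0,4,3,3,1,0,0,0,3,2,2,3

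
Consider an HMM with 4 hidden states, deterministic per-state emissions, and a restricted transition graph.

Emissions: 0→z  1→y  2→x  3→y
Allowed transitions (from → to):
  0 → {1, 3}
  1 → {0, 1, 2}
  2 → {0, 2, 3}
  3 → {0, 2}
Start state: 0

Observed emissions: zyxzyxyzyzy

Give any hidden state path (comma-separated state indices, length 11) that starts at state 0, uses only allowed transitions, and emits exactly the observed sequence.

  [0] z  {0}  => 0  start
  [1] y  {1,3}  => 3  0->3 ok
  [2] x  {2}  => 2  3->2 ok
  [3] z  {0}  => 0  2->0 ok
  [4] y  {1,3}  => 3  0->3 ok
  [5] x  {2}  => 2  3->2 ok
  [6] y  {1,3}  => 3  2->3 ok
  [7] z  {0}  => 0  3->0 ok
  [8] y  {1,3}  => 3  0->3 ok
  [9] z  {0}  => 0  3->0 ok
  [10] y  {1,3}  => 1  0->1 ok

0,3,2,0,3,2,3,0,3,0,1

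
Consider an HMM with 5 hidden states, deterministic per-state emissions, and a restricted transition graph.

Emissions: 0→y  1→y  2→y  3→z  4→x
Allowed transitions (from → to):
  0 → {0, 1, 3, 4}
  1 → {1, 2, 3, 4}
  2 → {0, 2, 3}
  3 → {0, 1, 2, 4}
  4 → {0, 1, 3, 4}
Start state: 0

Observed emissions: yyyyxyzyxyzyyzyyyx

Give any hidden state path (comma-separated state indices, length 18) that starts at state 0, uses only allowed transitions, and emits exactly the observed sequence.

  [0] y  {0,1,2}  => 0  start
  [1] y  {0,1,2}  => 1  0->1 ok
  [2] y  {0,1,2}  => 2  1->2 ok
  [3] y  {0,1,2}  => 0  2->0 ok
  [4] x  {4}  => 4  0->4 ok
  [5] y  {0,1,2}  => 0  4->0 ok
  [6] z  {3}  => 3  0->3 ok
  [7] y  {0,1,2}  => 0  3->0 ok
  [8] x  {4}  => 4  0->4 ok
  [9] y  {0,1,2}  => 1  4->1 ok
  [10] z  {3}  => 3  1->3 ok
  [11] y  {0,1,2}  => 2  3->2 ok
  [12] y  {0,1,2}  => 2  2->2 ok
  [13] z  {3}  => 3  2->3 ok
  [14] y  {0,1,2}  => 1  3->1 ok
  [15] y  {0,1,2}  => 1  1->1 ok
  [16] y  {0,1,2}  => 1  1->1 ok
  [17] x  {4}  => 4  1->4 ok

0,1,2,0,4,0,3,0,4,1,3,2,2,3,1,1,1,4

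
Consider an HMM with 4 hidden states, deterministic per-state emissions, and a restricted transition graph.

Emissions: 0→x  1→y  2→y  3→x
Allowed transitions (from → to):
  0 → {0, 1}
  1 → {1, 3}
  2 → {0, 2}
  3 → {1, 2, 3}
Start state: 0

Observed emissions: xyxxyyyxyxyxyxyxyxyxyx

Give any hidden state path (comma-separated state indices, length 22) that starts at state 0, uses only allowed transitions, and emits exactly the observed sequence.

0,1,3,3,1,1,1,3,1,3,1,3,1,3,2,0,1,3,1,3,2,0

  0: obs=x cand={0,3} pick 0 [start]
  1: obs=y cand={1,2} pick 1 [0->1 ok]
  2: obs=x cand={0,3} pick 3 [1->3 ok]
  3: obs=x cand={0,3} pick 3 [3->3 ok]
  4: obs=y cand={1,2} pick 1 [3->1 ok]
  5: obs=y cand={1,2} pick 1 [1->1 ok]
  6: obs=y cand={1,2} pick 1 [1->1 ok]
  7: obs=x cand={0,3} pick 3 [1->3 ok]
  8: obs=y cand={1,2} pick 1 [3->1 ok]
  9: obs=x cand={0,3} pick 3 [1->3 ok]
  10: obs=y cand={1,2} pick 1 [3->1 ok]
  11: obs=x cand={0,3} pick 3 [1->3 ok]
  12: obs=y cand={1,2} pick 1 [3->1 ok]
  13: obs=x cand={0,3} pick 3 [1->3 ok]
  14: obs=y cand={1,2} pick 2 [3->2 ok]
  15: obs=x cand={0,3} pick 0 [2->0 ok]
  16: obs=y cand={1,2} pick 1 [0->1 ok]
  17: obs=x cand={0,3} pick 3 [1->3 ok]
  18: obs=y cand={1,2} pick 1 [3->1 ok]
  19: obs=x cand={0,3} pick 3 [1->3 ok]
  20: obs=y cand={1,2} pick 2 [3->2 ok]
  21: obs=x cand={0,3} pick 0 [2->0 ok]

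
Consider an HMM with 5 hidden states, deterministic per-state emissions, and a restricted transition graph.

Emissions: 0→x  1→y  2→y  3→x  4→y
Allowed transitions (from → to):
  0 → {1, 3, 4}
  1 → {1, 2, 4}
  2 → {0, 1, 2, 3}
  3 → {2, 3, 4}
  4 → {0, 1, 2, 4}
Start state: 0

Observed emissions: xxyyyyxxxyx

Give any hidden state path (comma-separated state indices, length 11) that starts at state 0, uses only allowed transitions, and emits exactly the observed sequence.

  pos 0: x in {0,3}, choose 0; start
  pos 1: x in {0,3}, choose 3; 0->3 ok
  pos 2: y in {1,2,4}, choose 2; 3->2 ok
  pos 3: y in {1,2,4}, choose 1; 2->1 ok
  pos 4: y in {1,2,4}, choose 4; 1->4 ok
  pos 5: y in {1,2,4}, choose 2; 4->2 ok
  pos 6: x in {0,3}, choose 3; 2->3 ok
  pos 7: x in {0,3}, choose 3; 3->3 ok
  pos 8: x in {0,3}, choose 3; 3->3 ok
  pos 9: y in {1,2,4}, choose 2; 3->2 ok
  pos 10: x in {0,3}, choose 3; 2->3 ok

0,3,2,1,4,2,3,3,3,2,3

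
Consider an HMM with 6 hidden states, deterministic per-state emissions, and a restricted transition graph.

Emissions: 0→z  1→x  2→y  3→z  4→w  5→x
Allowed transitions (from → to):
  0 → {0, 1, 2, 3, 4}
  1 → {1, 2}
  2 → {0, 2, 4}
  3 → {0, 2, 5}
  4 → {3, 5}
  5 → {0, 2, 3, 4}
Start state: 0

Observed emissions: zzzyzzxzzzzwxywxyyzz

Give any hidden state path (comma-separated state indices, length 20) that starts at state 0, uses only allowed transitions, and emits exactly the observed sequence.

  pos 0: z in {0,3}, choose 0; start
  pos 1: z in {0,3}, choose 0; 0->0 ok
  pos 2: z in {0,3}, choose 3; 0->3 ok
  pos 3: y in {2}, choose 2; 3->2 ok
  pos 4: z in {0,3}, choose 0; 2->0 ok
  pos 5: z in {0,3}, choose 3; 0->3 ok
  pos 6: x in {1,5}, choose 5; 3->5 ok
  pos 7: z in {0,3}, choose 3; 5->3 ok
  pos 8: z in {0,3}, choose 0; 3->0 ok
  pos 9: z in {0,3}, choose 3; 0->3 ok
  pos 10: z in {0,3}, choose 0; 3->0 ok
  pos 11: w in {4}, choose 4; 0->4 ok
  pos 12: x in {1,5}, choose 5; 4->5 ok
  pos 13: y in {2}, choose 2; 5->2 ok
  pos 14: w in {4}, choose 4; 2->4 ok
  pos 15: x in {1,5}, choose 5; 4->5 ok
  pos 16: y in {2}, choose 2; 5->2 ok
  pos 17: y in {2}, choose 2; 2->2 ok
  pos 18: z in {0,3}, choose 0; 2->0 ok
  pos 19: z in {0,3}, choose 3; 0->3 ok

0,0,3,2,0,3,5,3,0,3,0,4,5,2,4,5,2,2,0,3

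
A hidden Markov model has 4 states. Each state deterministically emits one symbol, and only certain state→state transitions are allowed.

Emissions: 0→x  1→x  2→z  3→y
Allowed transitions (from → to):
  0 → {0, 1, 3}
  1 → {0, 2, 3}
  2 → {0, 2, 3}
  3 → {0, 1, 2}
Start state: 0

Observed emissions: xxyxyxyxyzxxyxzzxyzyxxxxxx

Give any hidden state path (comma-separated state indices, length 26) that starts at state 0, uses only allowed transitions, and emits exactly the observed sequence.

  t0 'x' -> {0,1}, take 0 (start)
  t1 'x' -> {0,1}, take 0 (0->0 ok)
  t2 'y' -> {3}, take 3 (0->3 ok)
  t3 'x' -> {0,1}, take 0 (3->0 ok)
  t4 'y' -> {3}, take 3 (0->3 ok)
  t5 'x' -> {0,1}, take 0 (3->0 ok)
  t6 'y' -> {3}, take 3 (0->3 ok)
  t7 'x' -> {0,1}, take 1 (3->1 ok)
  t8 'y' -> {3}, take 3 (1->3 ok)
  t9 'z' -> {2}, take 2 (3->2 ok)
  t10 'x' -> {0,1}, take 0 (2->0 ok)
  t11 'x' -> {0,1}, take 0 (0->0 ok)
  t12 'y' -> {3}, take 3 (0->3 ok)
  t13 'x' -> {0,1}, take 1 (3->1 ok)
  t14 'z' -> {2}, take 2 (1->2 ok)
  t15 'z' -> {2}, take 2 (2->2 ok)
  t16 'x' -> {0,1}, take 0 (2->0 ok)
  t17 'y' -> {3}, take 3 (0->3 ok)
  t18 'z' -> {2}, take 2 (3->2 ok)
  t19 'y' -> {3}, take 3 (2->3 ok)
  t20 'x' -> {0,1}, take 0 (3->0 ok)
  t21 'x' -> {0,1}, take 0 (0->0 ok)
  t22 'x' -> {0,1}, take 1 (0->1 ok)
  t23 'x' -> {0,1}, take 0 (1->0 ok)
  t24 'x' -> {0,1}, take 0 (0->0 ok)
  t25 'x' -> {0,1}, take 0 (0->0 ok)

0,0,3,0,3,0,3,1,3,2,0,0,3,1,2,2,0,3,2,3,0,0,1,0,0,0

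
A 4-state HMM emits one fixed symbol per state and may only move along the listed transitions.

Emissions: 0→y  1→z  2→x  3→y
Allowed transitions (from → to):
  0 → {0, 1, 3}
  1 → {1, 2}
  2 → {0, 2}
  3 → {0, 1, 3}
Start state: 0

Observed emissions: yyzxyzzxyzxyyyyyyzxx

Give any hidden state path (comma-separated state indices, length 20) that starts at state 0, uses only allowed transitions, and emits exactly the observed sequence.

0,0,1,2,0,1,1,2,0,1,2,0,3,3,0,0,0,1,2,2

  [0] y  {0,3}  => 0  start
  [1] y  {0,3}  => 0  0->0 ok
  [2] z  {1}  => 1  0->1 ok
  [3] x  {2}  => 2  1->2 ok
  [4] y  {0,3}  => 0  2->0 ok
  [5] z  {1}  => 1  0->1 ok
  [6] z  {1}  => 1  1->1 ok
  [7] x  {2}  => 2  1->2 ok
  [8] y  {0,3}  => 0  2->0 ok
  [9] z  {1}  => 1  0->1 ok
  [10] x  {2}  => 2  1->2 ok
  [11] y  {0,3}  => 0  2->0 ok
  [12] y  {0,3}  => 3  0->3 ok
  [13] y  {0,3}  => 3  3->3 ok
  [14] y  {0,3}  => 0  3->0 ok
  [15] y  {0,3}  => 0  0->0 ok
  [16] y  {0,3}  => 0  0->0 ok
  [17] z  {1}  => 1  0->1 ok
  [18] x  {2}  => 2  1->2 ok
  [19] x  {2}  => 2  2->2 ok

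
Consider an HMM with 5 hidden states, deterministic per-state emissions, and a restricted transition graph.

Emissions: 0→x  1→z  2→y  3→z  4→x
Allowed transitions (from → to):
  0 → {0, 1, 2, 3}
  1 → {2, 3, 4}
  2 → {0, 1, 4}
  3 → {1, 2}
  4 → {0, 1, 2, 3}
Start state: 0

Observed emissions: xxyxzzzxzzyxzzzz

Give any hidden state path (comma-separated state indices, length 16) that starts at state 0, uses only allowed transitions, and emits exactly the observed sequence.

0,0,2,4,1,3,1,4,3,1,2,0,3,1,3,1

  [0] x  {0,4}  => 0  start
  [1] x  {0,4}  => 0  0->0 ok
  [2] y  {2}  => 2  0->2 ok
  [3] x  {0,4}  => 4  2->4 ok
  [4] z  {1,3}  => 1  4->1 ok
  [5] z  {1,3}  => 3  1->3 ok
  [6] z  {1,3}  => 1  3->1 ok
  [7] x  {0,4}  => 4  1->4 ok
  [8] z  {1,3}  => 3  4->3 ok
  [9] z  {1,3}  => 1  3->1 ok
  [10] y  {2}  => 2  1->2 ok
  [11] x  {0,4}  => 0  2->0 ok
  [12] z  {1,3}  => 3  0->3 ok
  [13] z  {1,3}  => 1  3->1 ok
  [14] z  {1,3}  => 3  1->3 ok
  [15] z  {1,3}  => 1  3->1 ok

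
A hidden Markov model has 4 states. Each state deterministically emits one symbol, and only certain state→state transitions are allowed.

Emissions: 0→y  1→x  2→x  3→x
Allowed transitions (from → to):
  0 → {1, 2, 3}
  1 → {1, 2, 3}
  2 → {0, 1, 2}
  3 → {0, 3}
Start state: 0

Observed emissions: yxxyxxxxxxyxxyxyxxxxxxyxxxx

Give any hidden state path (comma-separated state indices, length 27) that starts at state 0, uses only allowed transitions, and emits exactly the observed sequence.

  t0 'y' -> {0}, take 0 (start)
  t1 'x' -> {1,2,3}, take 3 (0->3 ok)
  t2 'x' -> {1,2,3}, take 3 (3->3 ok)
  t3 'y' -> {0}, take 0 (3->0 ok)
  t4 'x' -> {1,2,3}, take 1 (0->1 ok)
  t5 'x' -> {1,2,3}, take 2 (1->2 ok)
  t6 'x' -> {1,2,3}, take 1 (2->1 ok)
  t7 'x' -> {1,2,3}, take 2 (1->2 ok)
  t8 'x' -> {1,2,3}, take 1 (2->1 ok)
  t9 'x' -> {1,2,3}, take 3 (1->3 ok)
  t10 'y' -> {0}, take 0 (3->0 ok)
  t11 'x' -> {1,2,3}, take 1 (0->1 ok)
  t12 'x' -> {1,2,3}, take 3 (1->3 ok)
  t13 'y' -> {0}, take 0 (3->0 ok)
  t14 'x' -> {1,2,3}, take 2 (0->2 ok)
  t15 'y' -> {0}, take 0 (2->0 ok)
  t16 'x' -> {1,2,3}, take 1 (0->1 ok)
  t17 'x' -> {1,2,3}, take 1 (1->1 ok)
  t18 'x' -> {1,2,3}, take 1 (1->1 ok)
  t19 'x' -> {1,2,3}, take 1 (1->1 ok)
  t20 'x' -> {1,2,3}, take 1 (1->1 ok)
  t21 'x' -> {1,2,3}, take 2 (1->2 ok)
  t22 'y' -> {0}, take 0 (2->0 ok)
  t23 'x' -> {1,2,3}, take 3 (0->3 ok)
  t24 'x' -> {1,2,3}, take 3 (3->3 ok)
  t25 'x' -> {1,2,3}, take 3 (3->3 ok)
  t26 'x' -> {1,2,3}, take 3 (3->3 ok)

0,3,3,0,1,2,1,2,1,3,0,1,3,0,2,0,1,1,1,1,1,2,0,3,3,3,3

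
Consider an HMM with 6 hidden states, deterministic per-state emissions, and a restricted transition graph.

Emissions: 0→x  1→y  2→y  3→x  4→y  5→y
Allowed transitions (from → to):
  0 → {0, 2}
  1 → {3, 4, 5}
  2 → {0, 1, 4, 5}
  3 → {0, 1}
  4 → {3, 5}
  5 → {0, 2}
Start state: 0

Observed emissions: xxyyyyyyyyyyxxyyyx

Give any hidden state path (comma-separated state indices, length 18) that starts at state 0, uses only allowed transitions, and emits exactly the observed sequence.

0,0,2,5,2,5,2,1,5,2,4,5,0,0,2,1,5,0

  [0] x  {0,3}  => 0  start
  [1] x  {0,3}  => 0  0->0 ok
  [2] y  {1,2,4,5}  => 2  0->2 ok
  [3] y  {1,2,4,5}  => 5  2->5 ok
  [4] y  {1,2,4,5}  => 2  5->2 ok
  [5] y  {1,2,4,5}  => 5  2->5 ok
  [6] y  {1,2,4,5}  => 2  5->2 ok
  [7] y  {1,2,4,5}  => 1  2->1 ok
  [8] y  {1,2,4,5}  => 5  1->5 ok
  [9] y  {1,2,4,5}  => 2  5->2 ok
  [10] y  {1,2,4,5}  => 4  2->4 ok
  [11] y  {1,2,4,5}  => 5  4->5 ok
  [12] x  {0,3}  => 0  5->0 ok
  [13] x  {0,3}  => 0  0->0 ok
  [14] y  {1,2,4,5}  => 2  0->2 ok
  [15] y  {1,2,4,5}  => 1  2->1 ok
  [16] y  {1,2,4,5}  => 5  1->5 ok
  [17] x  {0,3}  => 0  5->0 ok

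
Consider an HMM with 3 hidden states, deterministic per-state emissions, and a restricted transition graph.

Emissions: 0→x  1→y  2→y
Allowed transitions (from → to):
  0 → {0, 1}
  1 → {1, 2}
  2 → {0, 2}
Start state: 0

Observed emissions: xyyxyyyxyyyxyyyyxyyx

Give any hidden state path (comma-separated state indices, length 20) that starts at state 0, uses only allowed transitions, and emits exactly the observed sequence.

  t0 'x' -> {0}, take 0 (start)
  t1 'y' -> {1,2}, take 1 (0->1 ok)
  t2 'y' -> {1,2}, take 2 (1->2 ok)
  t3 'x' -> {0}, take 0 (2->0 ok)
  t4 'y' -> {1,2}, take 1 (0->1 ok)
  t5 'y' -> {1,2}, take 2 (1->2 ok)
  t6 'y' -> {1,2}, take 2 (2->2 ok)
  t7 'x' -> {0}, take 0 (2->0 ok)
  t8 'y' -> {1,2}, take 1 (0->1 ok)
  t9 'y' -> {1,2}, take 2 (1->2 ok)
  t10 'y' -> {1,2}, take 2 (2->2 ok)
  t11 'x' -> {0}, take 0 (2->0 ok)
  t12 'y' -> {1,2}, take 1 (0->1 ok)
  t13 'y' -> {1,2}, take 1 (1->1 ok)
  t14 'y' -> {1,2}, take 2 (1->2 ok)
  t15 'y' -> {1,2}, take 2 (2->2 ok)
  t16 'x' -> {0}, take 0 (2->0 ok)
  t17 'y' -> {1,2}, take 1 (0->1 ok)
  t18 'y' -> {1,2}, take 2 (1->2 ok)
  t19 'x' -> {0}, take 0 (2->0 ok)

0,1,2,0,1,2,2,0,1,2,2,0,1,1,2,2,0,1,2,0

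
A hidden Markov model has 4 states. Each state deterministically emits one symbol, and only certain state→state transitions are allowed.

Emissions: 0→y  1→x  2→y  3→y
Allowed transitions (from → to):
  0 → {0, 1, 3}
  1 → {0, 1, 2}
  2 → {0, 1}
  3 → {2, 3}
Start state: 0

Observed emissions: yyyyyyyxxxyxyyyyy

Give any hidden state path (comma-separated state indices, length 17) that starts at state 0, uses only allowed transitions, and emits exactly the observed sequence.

0,0,3,2,0,3,2,1,1,1,2,1,2,0,0,0,0

  t0 'y' -> {0,2,3}, take 0 (start)
  t1 'y' -> {0,2,3}, take 0 (0->0 ok)
  t2 'y' -> {0,2,3}, take 3 (0->3 ok)
  t3 'y' -> {0,2,3}, take 2 (3->2 ok)
  t4 'y' -> {0,2,3}, take 0 (2->0 ok)
  t5 'y' -> {0,2,3}, take 3 (0->3 ok)
  t6 'y' -> {0,2,3}, take 2 (3->2 ok)
  t7 'x' -> {1}, take 1 (2->1 ok)
  t8 'x' -> {1}, take 1 (1->1 ok)
  t9 'x' -> {1}, take 1 (1->1 ok)
  t10 'y' -> {0,2,3}, take 2 (1->2 ok)
  t11 'x' -> {1}, take 1 (2->1 ok)
  t12 'y' -> {0,2,3}, take 2 (1->2 ok)
  t13 'y' -> {0,2,3}, take 0 (2->0 ok)
  t14 'y' -> {0,2,3}, take 0 (0->0 ok)
  t15 'y' -> {0,2,3}, take 0 (0->0 ok)
  t16 'y' -> {0,2,3}, take 0 (0->0 ok)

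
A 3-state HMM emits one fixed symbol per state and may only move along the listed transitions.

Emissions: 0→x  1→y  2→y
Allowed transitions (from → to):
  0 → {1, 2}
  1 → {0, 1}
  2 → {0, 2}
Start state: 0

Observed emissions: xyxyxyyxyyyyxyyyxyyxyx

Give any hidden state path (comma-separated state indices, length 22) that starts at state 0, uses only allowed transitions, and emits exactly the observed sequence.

0,1,0,2,0,1,1,0,1,1,1,1,0,2,2,2,0,2,2,0,1,0

  0: obs=x cand={0} pick 0 [start]
  1: obs=y cand={1,2} pick 1 [0->1 ok]
  2: obs=x cand={0} pick 0 [1->0 ok]
  3: obs=y cand={1,2} pick 2 [0->2 ok]
  4: obs=x cand={0} pick 0 [2->0 ok]
  5: obs=y cand={1,2} pick 1 [0->1 ok]
  6: obs=y cand={1,2} pick 1 [1->1 ok]
  7: obs=x cand={0} pick 0 [1->0 ok]
  8: obs=y cand={1,2} pick 1 [0->1 ok]
  9: obs=y cand={1,2} pick 1 [1->1 ok]
  10: obs=y cand={1,2} pick 1 [1->1 ok]
  11: obs=y cand={1,2} pick 1 [1->1 ok]
  12: obs=x cand={0} pick 0 [1->0 ok]
  13: obs=y cand={1,2} pick 2 [0->2 ok]
  14: obs=y cand={1,2} pick 2 [2->2 ok]
  15: obs=y cand={1,2} pick 2 [2->2 ok]
  16: obs=x cand={0} pick 0 [2->0 ok]
  17: obs=y cand={1,2} pick 2 [0->2 ok]
  18: obs=y cand={1,2} pick 2 [2->2 ok]
  19: obs=x cand={0} pick 0 [2->0 ok]
  20: obs=y cand={1,2} pick 1 [0->1 ok]
  21: obs=x cand={0} pick 0 [1->0 ok]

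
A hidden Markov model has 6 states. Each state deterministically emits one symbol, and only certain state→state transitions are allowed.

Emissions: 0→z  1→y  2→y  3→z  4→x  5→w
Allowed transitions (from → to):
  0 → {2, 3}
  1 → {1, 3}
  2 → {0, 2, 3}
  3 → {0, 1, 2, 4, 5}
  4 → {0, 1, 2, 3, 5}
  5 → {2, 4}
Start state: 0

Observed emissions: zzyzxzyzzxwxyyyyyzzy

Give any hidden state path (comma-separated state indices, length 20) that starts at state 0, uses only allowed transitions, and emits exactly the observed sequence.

  [0] z  {0,3}  => 0  start
  [1] z  {0,3}  => 3  0->3 ok
  [2] y  {1,2}  => 1  3->1 ok
  [3] z  {0,3}  => 3  1->3 ok
  [4] x  {4}  => 4  3->4 ok
  [5] z  {0,3}  => 3  4->3 ok
  [6] y  {1,2}  => 2  3->2 ok
  [7] z  {0,3}  => 0  2->0 ok
  [8] z  {0,3}  => 3  0->3 ok
  [9] x  {4}  => 4  3->4 ok
  [10] w  {5}  => 5  4->5 ok
  [11] x  {4}  => 4  5->4 ok
  [12] y  {1,2}  => 2  4->2 ok
  [13] y  {1,2}  => 2  2->2 ok
  [14] y  {1,2}  => 2  2->2 ok
  [15] y  {1,2}  => 2  2->2 ok
  [16] y  {1,2}  => 2  2->2 ok
  [17] z  {0,3}  => 0  2->0 ok
  [18] z  {0,3}  => 3  0->3 ok
  [19] y  {1,2}  => 1  3->1 ok

0,3,1,3,4,3,2,0,3,4,5,4,2,2,2,2,2,0,3,1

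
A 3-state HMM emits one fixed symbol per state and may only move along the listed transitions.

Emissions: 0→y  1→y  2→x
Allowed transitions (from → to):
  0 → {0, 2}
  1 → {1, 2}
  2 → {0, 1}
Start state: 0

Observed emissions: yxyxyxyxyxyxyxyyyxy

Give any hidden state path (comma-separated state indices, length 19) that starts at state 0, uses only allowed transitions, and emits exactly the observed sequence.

0,2,0,2,0,2,0,2,1,2,1,2,0,2,1,1,1,2,0

  pos 0: y in {0,1}, choose 0; start
  pos 1: x in {2}, choose 2; 0->2 ok
  pos 2: y in {0,1}, choose 0; 2->0 ok
  pos 3: x in {2}, choose 2; 0->2 ok
  pos 4: y in {0,1}, choose 0; 2->0 ok
  pos 5: x in {2}, choose 2; 0->2 ok
  pos 6: y in {0,1}, choose 0; 2->0 ok
  pos 7: x in {2}, choose 2; 0->2 ok
  pos 8: y in {0,1}, choose 1; 2->1 ok
  pos 9: x in {2}, choose 2; 1->2 ok
  pos 10: y in {0,1}, choose 1; 2->1 ok
  pos 11: x in {2}, choose 2; 1->2 ok
  pos 12: y in {0,1}, choose 0; 2->0 ok
  pos 13: x in {2}, choose 2; 0->2 ok
  pos 14: y in {0,1}, choose 1; 2->1 ok
  pos 15: y in {0,1}, choose 1; 1->1 ok
  pos 16: y in {0,1}, choose 1; 1->1 ok
  pos 17: x in {2}, choose 2; 1->2 ok
  pos 18: y in {0,1}, choose 0; 2->0 ok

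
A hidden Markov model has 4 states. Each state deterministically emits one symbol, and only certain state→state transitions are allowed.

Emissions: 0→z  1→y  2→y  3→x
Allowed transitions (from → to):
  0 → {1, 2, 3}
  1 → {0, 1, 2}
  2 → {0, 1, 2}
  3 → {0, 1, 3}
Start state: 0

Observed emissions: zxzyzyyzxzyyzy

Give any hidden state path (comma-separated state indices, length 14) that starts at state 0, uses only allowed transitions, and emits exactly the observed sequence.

0,3,0,2,0,1,2,0,3,0,1,2,0,1

  0: obs=z cand={0} pick 0 [start]
  1: obs=x cand={3} pick 3 [0->3 ok]
  2: obs=z cand={0} pick 0 [3->0 ok]
  3: obs=y cand={1,2} pick 2 [0->2 ok]
  4: obs=z cand={0} pick 0 [2->0 ok]
  5: obs=y cand={1,2} pick 1 [0->1 ok]
  6: obs=y cand={1,2} pick 2 [1->2 ok]
  7: obs=z cand={0} pick 0 [2->0 ok]
  8: obs=x cand={3} pick 3 [0->3 ok]
  9: obs=z cand={0} pick 0 [3->0 ok]
  10: obs=y cand={1,2} pick 1 [0->1 ok]
  11: obs=y cand={1,2} pick 2 [1->2 ok]
  12: obs=z cand={0} pick 0 [2->0 ok]
  13: obs=y cand={1,2} pick 1 [0->1 ok]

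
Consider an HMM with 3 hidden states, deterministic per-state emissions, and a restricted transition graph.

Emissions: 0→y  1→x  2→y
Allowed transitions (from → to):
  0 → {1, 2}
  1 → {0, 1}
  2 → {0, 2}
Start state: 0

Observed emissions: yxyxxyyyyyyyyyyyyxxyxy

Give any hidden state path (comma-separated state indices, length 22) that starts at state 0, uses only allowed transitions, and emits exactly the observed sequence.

  pos 0: y in {0,2}, choose 0; start
  pos 1: x in {1}, choose 1; 0->1 ok
  pos 2: y in {0,2}, choose 0; 1->0 ok
  pos 3: x in {1}, choose 1; 0->1 ok
  pos 4: x in {1}, choose 1; 1->1 ok
  pos 5: y in {0,2}, choose 0; 1->0 ok
  pos 6: y in {0,2}, choose 2; 0->2 ok
  pos 7: y in {0,2}, choose 2; 2->2 ok
  pos 8: y in {0,2}, choose 2; 2->2 ok
  pos 9: y in {0,2}, choose 0; 2->0 ok
  pos 10: y in {0,2}, choose 2; 0->2 ok
  pos 11: y in {0,2}, choose 2; 2->2 ok
  pos 12: y in {0,2}, choose 2; 2->2 ok
  pos 13: y in {0,2}, choose 0; 2->0 ok
  pos 14: y in {0,2}, choose 2; 0->2 ok
  pos 15: y in {0,2}, choose 2; 2->2 ok
  pos 16: y in {0,2}, choose 0; 2->0 ok
  pos 17: x in {1}, choose 1; 0->1 ok
  pos 18: x in {1}, choose 1; 1->1 ok
  pos 19: y in {0,2}, choose 0; 1->0 ok
  pos 20: x in {1}, choose 1; 0->1 ok
  pos 21: y in {0,2}, choose 0; 1->0 ok

0,1,0,1,1,0,2,2,2,0,2,2,2,0,2,2,0,1,1,0,1,0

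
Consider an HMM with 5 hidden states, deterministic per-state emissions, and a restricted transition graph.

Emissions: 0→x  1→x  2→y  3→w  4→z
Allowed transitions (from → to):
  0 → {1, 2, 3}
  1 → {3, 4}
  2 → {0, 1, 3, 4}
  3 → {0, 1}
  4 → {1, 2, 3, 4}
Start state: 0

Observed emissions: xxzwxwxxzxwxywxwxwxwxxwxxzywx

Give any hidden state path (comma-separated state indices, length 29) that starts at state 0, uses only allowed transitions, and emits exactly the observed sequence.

0,1,4,3,1,3,0,1,4,1,3,0,2,3,0,3,0,3,0,3,0,1,3,0,1,4,2,3,1

  t0 'x' -> {0,1}, take 0 (start)
  t1 'x' -> {0,1}, take 1 (0->1 ok)
  t2 'z' -> {4}, take 4 (1->4 ok)
  t3 'w' -> {3}, take 3 (4->3 ok)
  t4 'x' -> {0,1}, take 1 (3->1 ok)
  t5 'w' -> {3}, take 3 (1->3 ok)
  t6 'x' -> {0,1}, take 0 (3->0 ok)
  t7 'x' -> {0,1}, take 1 (0->1 ok)
  t8 'z' -> {4}, take 4 (1->4 ok)
  t9 'x' -> {0,1}, take 1 (4->1 ok)
  t10 'w' -> {3}, take 3 (1->3 ok)
  t11 'x' -> {0,1}, take 0 (3->0 ok)
  t12 'y' -> {2}, take 2 (0->2 ok)
  t13 'w' -> {3}, take 3 (2->3 ok)
  t14 'x' -> {0,1}, take 0 (3->0 ok)
  t15 'w' -> {3}, take 3 (0->3 ok)
  t16 'x' -> {0,1}, take 0 (3->0 ok)
  t17 'w' -> {3}, take 3 (0->3 ok)
  t18 'x' -> {0,1}, take 0 (3->0 ok)
  t19 'w' -> {3}, take 3 (0->3 ok)
  t20 'x' -> {0,1}, take 0 (3->0 ok)
  t21 'x' -> {0,1}, take 1 (0->1 ok)
  t22 'w' -> {3}, take 3 (1->3 ok)
  t23 'x' -> {0,1}, take 0 (3->0 ok)
  t24 'x' -> {0,1}, take 1 (0->1 ok)
  t25 'z' -> {4}, take 4 (1->4 ok)
  t26 'y' -> {2}, take 2 (4->2 ok)
  t27 'w' -> {3}, take 3 (2->3 ok)
  t28 'x' -> {0,1}, take 1 (3->1 ok)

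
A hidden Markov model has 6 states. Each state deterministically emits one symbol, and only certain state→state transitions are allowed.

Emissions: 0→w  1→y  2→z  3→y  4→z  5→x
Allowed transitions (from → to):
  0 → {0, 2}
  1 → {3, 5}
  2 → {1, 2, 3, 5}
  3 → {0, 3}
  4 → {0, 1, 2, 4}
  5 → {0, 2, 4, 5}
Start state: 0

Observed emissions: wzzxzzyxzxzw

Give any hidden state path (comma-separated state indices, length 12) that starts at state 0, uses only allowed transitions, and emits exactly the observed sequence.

0,2,2,5,4,2,1,5,2,5,4,0

  pos 0: w in {0}, choose 0; start
  pos 1: z in {2,4}, choose 2; 0->2 ok
  pos 2: z in {2,4}, choose 2; 2->2 ok
  pos 3: x in {5}, choose 5; 2->5 ok
  pos 4: z in {2,4}, choose 4; 5->4 ok
  pos 5: z in {2,4}, choose 2; 4->2 ok
  pos 6: y in {1,3}, choose 1; 2->1 ok
  pos 7: x in {5}, choose 5; 1->5 ok
  pos 8: z in {2,4}, choose 2; 5->2 ok
  pos 9: x in {5}, choose 5; 2->5 ok
  pos 10: z in {2,4}, choose 4; 5->4 ok
  pos 11: w in {0}, choose 0; 4->0 ok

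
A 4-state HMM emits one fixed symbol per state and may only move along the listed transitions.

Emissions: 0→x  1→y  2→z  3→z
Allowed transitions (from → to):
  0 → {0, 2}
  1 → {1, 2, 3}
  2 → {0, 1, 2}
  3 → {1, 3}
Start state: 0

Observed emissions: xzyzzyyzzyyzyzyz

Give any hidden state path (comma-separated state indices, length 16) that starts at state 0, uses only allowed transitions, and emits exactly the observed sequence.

  [0] x  {0}  => 0  start
  [1] z  {2,3}  => 2  0->2 ok
  [2] y  {1}  => 1  2->1 ok
  [3] z  {2,3}  => 3  1->3 ok
  [4] z  {2,3}  => 3  3->3 ok
  [5] y  {1}  => 1  3->1 ok
  [6] y  {1}  => 1  1->1 ok
  [7] z  {2,3}  => 3  1->3 ok
  [8] z  {2,3}  => 3  3->3 ok
  [9] y  {1}  => 1  3->1 ok
  [10] y  {1}  => 1  1->1 ok
  [11] z  {2,3}  => 2  1->2 ok
  [12] y  {1}  => 1  2->1 ok
  [13] z  {2,3}  => 2  1->2 ok
  [14] y  {1}  => 1  2->1 ok
  [15] z  {2,3}  => 2  1->2 ok

0,2,1,3,3,1,1,3,3,1,1,2,1,2,1,2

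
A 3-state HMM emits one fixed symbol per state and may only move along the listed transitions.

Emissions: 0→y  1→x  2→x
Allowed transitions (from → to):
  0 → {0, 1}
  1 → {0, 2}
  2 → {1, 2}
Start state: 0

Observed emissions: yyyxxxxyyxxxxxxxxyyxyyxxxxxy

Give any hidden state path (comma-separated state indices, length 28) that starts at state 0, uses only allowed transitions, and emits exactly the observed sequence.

0,0,0,1,2,2,1,0,0,1,2,1,2,2,2,2,1,0,0,1,0,0,1,2,1,2,1,0

  0: obs=y cand={0} pick 0 [start]
  1: obs=y cand={0} pick 0 [0->0 ok]
  2: obs=y cand={0} pick 0 [0->0 ok]
  3: obs=x cand={1,2} pick 1 [0->1 ok]
  4: obs=x cand={1,2} pick 2 [1->2 ok]
  5: obs=x cand={1,2} pick 2 [2->2 ok]
  6: obs=x cand={1,2} pick 1 [2->1 ok]
  7: obs=y cand={0} pick 0 [1->0 ok]
  8: obs=y cand={0} pick 0 [0->0 ok]
  9: obs=x cand={1,2} pick 1 [0->1 ok]
  10: obs=x cand={1,2} pick 2 [1->2 ok]
  11: obs=x cand={1,2} pick 1 [2->1 ok]
  12: obs=x cand={1,2} pick 2 [1->2 ok]
  13: obs=x cand={1,2} pick 2 [2->2 ok]
  14: obs=x cand={1,2} pick 2 [2->2 ok]
  15: obs=x cand={1,2} pick 2 [2->2 ok]
  16: obs=x cand={1,2} pick 1 [2->1 ok]
  17: obs=y cand={0} pick 0 [1->0 ok]
  18: obs=y cand={0} pick 0 [0->0 ok]
  19: obs=x cand={1,2} pick 1 [0->1 ok]
  20: obs=y cand={0} pick 0 [1->0 ok]
  21: obs=y cand={0} pick 0 [0->0 ok]
  22: obs=x cand={1,2} pick 1 [0->1 ok]
  23: obs=x cand={1,2} pick 2 [1->2 ok]
  24: obs=x cand={1,2} pick 1 [2->1 ok]
  25: obs=x cand={1,2} pick 2 [1->2 ok]
  26: obs=x cand={1,2} pick 1 [2->1 ok]
  27: obs=y cand={0} pick 0 [1->0 ok]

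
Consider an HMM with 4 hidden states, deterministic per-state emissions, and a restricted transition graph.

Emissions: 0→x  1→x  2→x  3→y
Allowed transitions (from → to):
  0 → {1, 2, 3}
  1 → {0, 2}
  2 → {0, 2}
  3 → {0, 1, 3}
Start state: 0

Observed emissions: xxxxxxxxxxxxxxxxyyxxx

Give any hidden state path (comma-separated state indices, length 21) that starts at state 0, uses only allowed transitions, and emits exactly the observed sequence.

0,1,0,1,0,2,2,2,2,2,0,1,0,1,2,0,3,3,1,2,2

  t0 'x' -> {0,1,2}, take 0 (start)
  t1 'x' -> {0,1,2}, take 1 (0->1 ok)
  t2 'x' -> {0,1,2}, take 0 (1->0 ok)
  t3 'x' -> {0,1,2}, take 1 (0->1 ok)
  t4 'x' -> {0,1,2}, take 0 (1->0 ok)
  t5 'x' -> {0,1,2}, take 2 (0->2 ok)
  t6 'x' -> {0,1,2}, take 2 (2->2 ok)
  t7 'x' -> {0,1,2}, take 2 (2->2 ok)
  t8 'x' -> {0,1,2}, take 2 (2->2 ok)
  t9 'x' -> {0,1,2}, take 2 (2->2 ok)
  t10 'x' -> {0,1,2}, take 0 (2->0 ok)
  t11 'x' -> {0,1,2}, take 1 (0->1 ok)
  t12 'x' -> {0,1,2}, take 0 (1->0 ok)
  t13 'x' -> {0,1,2}, take 1 (0->1 ok)
  t14 'x' -> {0,1,2}, take 2 (1->2 ok)
  t15 'x' -> {0,1,2}, take 0 (2->0 ok)
  t16 'y' -> {3}, take 3 (0->3 ok)
  t17 'y' -> {3}, take 3 (3->3 ok)
  t18 'x' -> {0,1,2}, take 1 (3->1 ok)
  t19 'x' -> {0,1,2}, take 2 (1->2 ok)
  t20 'x' -> {0,1,2}, take 2 (2->2 ok)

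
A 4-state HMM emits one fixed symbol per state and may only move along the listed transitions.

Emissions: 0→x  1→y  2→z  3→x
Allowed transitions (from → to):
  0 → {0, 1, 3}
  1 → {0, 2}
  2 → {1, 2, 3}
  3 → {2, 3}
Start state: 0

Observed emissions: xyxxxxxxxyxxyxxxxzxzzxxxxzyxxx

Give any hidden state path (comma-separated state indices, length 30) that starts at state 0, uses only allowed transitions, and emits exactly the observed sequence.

  pos 0: x in {0,3}, choose 0; start
  pos 1: y in {1}, choose 1; 0->1 ok
  pos 2: x in {0,3}, choose 0; 1->0 ok
  pos 3: x in {0,3}, choose 0; 0->0 ok
  pos 4: x in {0,3}, choose 0; 0->0 ok
  pos 5: x in {0,3}, choose 0; 0->0 ok
  pos 6: x in {0,3}, choose 0; 0->0 ok
  pos 7: x in {0,3}, choose 0; 0->0 ok
  pos 8: x in {0,3}, choose 0; 0->0 ok
  pos 9: y in {1}, choose 1; 0->1 ok
  pos 10: x in {0,3}, choose 0; 1->0 ok
  pos 11: x in {0,3}, choose 0; 0->0 ok
  pos 12: y in {1}, choose 1; 0->1 ok
  pos 13: x in {0,3}, choose 0; 1->0 ok
  pos 14: x in {0,3}, choose 3; 0->3 ok
  pos 15: x in {0,3}, choose 3; 3->3 ok
  pos 16: x in {0,3}, choose 3; 3->3 ok
  pos 17: z in {2}, choose 2; 3->2 ok
  pos 18: x in {0,3}, choose 3; 2->3 ok
  pos 19: z in {2}, choose 2; 3->2 ok
  pos 20: z in {2}, choose 2; 2->2 ok
  pos 21: x in {0,3}, choose 3; 2->3 ok
  pos 22: x in {0,3}, choose 3; 3->3 ok
  pos 23: x in {0,3}, choose 3; 3->3 ok
  pos 24: x in {0,3}, choose 3; 3->3 ok
  pos 25: z in {2}, choose 2; 3->2 ok
  pos 26: y in {1}, choose 1; 2->1 ok
  pos 27: x in {0,3}, choose 0; 1->0 ok
  pos 28: x in {0,3}, choose 0; 0->0 ok
  pos 29: x in {0,3}, choose 3; 0->3 ok

0,1,0,0,0,0,0,0,0,1,0,0,1,0,3,3,3,2,3,2,2,3,3,3,3,2,1,0,0,3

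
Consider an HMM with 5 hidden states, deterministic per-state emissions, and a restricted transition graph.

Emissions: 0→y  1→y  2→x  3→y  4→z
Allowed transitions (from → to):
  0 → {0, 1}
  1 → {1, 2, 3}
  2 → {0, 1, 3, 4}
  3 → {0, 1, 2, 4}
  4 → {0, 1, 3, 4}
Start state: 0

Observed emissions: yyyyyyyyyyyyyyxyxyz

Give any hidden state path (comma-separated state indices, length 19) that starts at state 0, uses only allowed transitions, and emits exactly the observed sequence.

0,1,3,1,1,3,1,3,1,3,0,0,0,1,2,3,2,3,4

  0: obs=y cand={0,1,3} pick 0 [start]
  1: obs=y cand={0,1,3} pick 1 [0->1 ok]
  2: obs=y cand={0,1,3} pick 3 [1->3 ok]
  3: obs=y cand={0,1,3} pick 1 [3->1 ok]
  4: obs=y cand={0,1,3} pick 1 [1->1 ok]
  5: obs=y cand={0,1,3} pick 3 [1->3 ok]
  6: obs=y cand={0,1,3} pick 1 [3->1 ok]
  7: obs=y cand={0,1,3} pick 3 [1->3 ok]
  8: obs=y cand={0,1,3} pick 1 [3->1 ok]
  9: obs=y cand={0,1,3} pick 3 [1->3 ok]
  10: obs=y cand={0,1,3} pick 0 [3->0 ok]
  11: obs=y cand={0,1,3} pick 0 [0->0 ok]
  12: obs=y cand={0,1,3} pick 0 [0->0 ok]
  13: obs=y cand={0,1,3} pick 1 [0->1 ok]
  14: obs=x cand={2} pick 2 [1->2 ok]
  15: obs=y cand={0,1,3} pick 3 [2->3 ok]
  16: obs=x cand={2} pick 2 [3->2 ok]
  17: obs=y cand={0,1,3} pick 3 [2->3 ok]
  18: obs=z cand={4} pick 4 [3->4 ok]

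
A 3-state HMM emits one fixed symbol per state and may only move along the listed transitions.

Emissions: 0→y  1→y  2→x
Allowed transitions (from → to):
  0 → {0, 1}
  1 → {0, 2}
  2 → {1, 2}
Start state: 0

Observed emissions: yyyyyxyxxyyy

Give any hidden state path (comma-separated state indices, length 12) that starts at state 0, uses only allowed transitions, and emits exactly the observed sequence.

  [0] y  {0,1}  => 0  start
  [1] y  {0,1}  => 0  0->0 ok
  [2] y  {0,1}  => 1  0->1 ok
  [3] y  {0,1}  => 0  1->0 ok
  [4] y  {0,1}  => 1  0->1 ok
  [5] x  {2}  => 2  1->2 ok
  [6] y  {0,1}  => 1  2->1 ok
  [7] x  {2}  => 2  1->2 ok
  [8] x  {2}  => 2  2->2 ok
  [9] y  {0,1}  => 1  2->1 ok
  [10] y  {0,1}  => 0  1->0 ok
  [11] y  {0,1}  => 0  0->0 ok

0,0,1,0,1,2,1,2,2,1,0,0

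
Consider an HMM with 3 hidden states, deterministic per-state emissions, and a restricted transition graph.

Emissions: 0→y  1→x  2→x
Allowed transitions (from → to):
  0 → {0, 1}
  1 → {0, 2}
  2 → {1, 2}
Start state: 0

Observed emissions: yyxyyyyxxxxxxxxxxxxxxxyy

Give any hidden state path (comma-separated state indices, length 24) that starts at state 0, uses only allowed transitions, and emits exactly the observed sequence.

  pos 0: y in {0}, choose 0; start
  pos 1: y in {0}, choose 0; 0->0 ok
  pos 2: x in {1,2}, choose 1; 0->1 ok
  pos 3: y in {0}, choose 0; 1->0 ok
  pos 4: y in {0}, choose 0; 0->0 ok
  pos 5: y in {0}, choose 0; 0->0 ok
  pos 6: y in {0}, choose 0; 0->0 ok
  pos 7: x in {1,2}, choose 1; 0->1 ok
  pos 8: x in {1,2}, choose 2; 1->2 ok
  pos 9: x in {1,2}, choose 1; 2->1 ok
  pos 10: x in {1,2}, choose 2; 1->2 ok
  pos 11: x in {1,2}, choose 1; 2->1 ok
  pos 12: x in {1,2}, choose 2; 1->2 ok
  pos 13: x in {1,2}, choose 2; 2->2 ok
  pos 14: x in {1,2}, choose 2; 2->2 ok
  pos 15: x in {1,2}, choose 2; 2->2 ok
  pos 16: x in {1,2}, choose 2; 2->2 ok
  pos 17: x in {1,2}, choose 2; 2->2 ok
  pos 18: x in {1,2}, choose 2; 2->2 ok
  pos 19: x in {1,2}, choose 2; 2->2 ok
  pos 20: x in {1,2}, choose 2; 2->2 ok
  pos 21: x in {1,2}, choose 1; 2->1 ok
  pos 22: y in {0}, choose 0; 1->0 ok
  pos 23: y in {0}, choose 0; 0->0 ok

0,0,1,0,0,0,0,1,2,1,2,1,2,2,2,2,2,2,2,2,2,1,0,0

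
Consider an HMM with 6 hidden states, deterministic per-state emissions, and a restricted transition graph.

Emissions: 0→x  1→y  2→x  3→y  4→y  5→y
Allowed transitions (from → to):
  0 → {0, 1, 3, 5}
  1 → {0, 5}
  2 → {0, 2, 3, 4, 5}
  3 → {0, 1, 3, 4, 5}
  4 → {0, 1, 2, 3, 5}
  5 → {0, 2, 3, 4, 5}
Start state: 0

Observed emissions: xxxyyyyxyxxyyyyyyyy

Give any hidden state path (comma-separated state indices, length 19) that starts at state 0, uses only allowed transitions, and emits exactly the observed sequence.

0,0,0,5,3,3,1,0,5,2,0,1,5,5,3,1,5,3,1

  [0] x  {0,2}  => 0  start
  [1] x  {0,2}  => 0  0->0 ok
  [2] x  {0,2}  => 0  0->0 ok
  [3] y  {1,3,4,5}  => 5  0->5 ok
  [4] y  {1,3,4,5}  => 3  5->3 ok
  [5] y  {1,3,4,5}  => 3  3->3 ok
  [6] y  {1,3,4,5}  => 1  3->1 ok
  [7] x  {0,2}  => 0  1->0 ok
  [8] y  {1,3,4,5}  => 5  0->5 ok
  [9] x  {0,2}  => 2  5->2 ok
  [10] x  {0,2}  => 0  2->0 ok
  [11] y  {1,3,4,5}  => 1  0->1 ok
  [12] y  {1,3,4,5}  => 5  1->5 ok
  [13] y  {1,3,4,5}  => 5  5->5 ok
  [14] y  {1,3,4,5}  => 3  5->3 ok
  [15] y  {1,3,4,5}  => 1  3->1 ok
  [16] y  {1,3,4,5}  => 5  1->5 ok
  [17] y  {1,3,4,5}  => 3  5->3 ok
  [18] y  {1,3,4,5}  => 1  3->1 ok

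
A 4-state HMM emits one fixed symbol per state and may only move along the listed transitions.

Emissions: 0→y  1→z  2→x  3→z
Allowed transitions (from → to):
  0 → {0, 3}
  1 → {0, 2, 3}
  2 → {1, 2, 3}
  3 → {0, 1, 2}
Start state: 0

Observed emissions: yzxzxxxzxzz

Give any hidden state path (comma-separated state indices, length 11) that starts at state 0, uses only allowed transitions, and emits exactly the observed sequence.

0,3,2,1,2,2,2,1,2,3,1

  [0] y  {0}  => 0  start
  [1] z  {1,3}  => 3  0->3 ok
  [2] x  {2}  => 2  3->2 ok
  [3] z  {1,3}  => 1  2->1 ok
  [4] x  {2}  => 2  1->2 ok
  [5] x  {2}  => 2  2->2 ok
  [6] x  {2}  => 2  2->2 ok
  [7] z  {1,3}  => 1  2->1 ok
  [8] x  {2}  => 2  1->2 ok
  [9] z  {1,3}  => 3  2->3 ok
  [10] z  {1,3}  => 1  3->1 ok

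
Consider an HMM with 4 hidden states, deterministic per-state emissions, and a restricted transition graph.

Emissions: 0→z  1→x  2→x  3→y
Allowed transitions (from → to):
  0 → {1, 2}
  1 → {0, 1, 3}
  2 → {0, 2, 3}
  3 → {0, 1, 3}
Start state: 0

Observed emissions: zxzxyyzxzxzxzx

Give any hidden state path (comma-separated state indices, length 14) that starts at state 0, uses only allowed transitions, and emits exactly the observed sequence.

0,1,0,1,3,3,0,1,0,2,0,2,0,1

  t0 'z' -> {0}, take 0 (start)
  t1 'x' -> {1,2}, take 1 (0->1 ok)
  t2 'z' -> {0}, take 0 (1->0 ok)
  t3 'x' -> {1,2}, take 1 (0->1 ok)
  t4 'y' -> {3}, take 3 (1->3 ok)
  t5 'y' -> {3}, take 3 (3->3 ok)
  t6 'z' -> {0}, take 0 (3->0 ok)
  t7 'x' -> {1,2}, take 1 (0->1 ok)
  t8 'z' -> {0}, take 0 (1->0 ok)
  t9 'x' -> {1,2}, take 2 (0->2 ok)
  t10 'z' -> {0}, take 0 (2->0 ok)
  t11 'x' -> {1,2}, take 2 (0->2 ok)
  t12 'z' -> {0}, take 0 (2->0 ok)
  t13 'x' -> {1,2}, take 1 (0->1 ok)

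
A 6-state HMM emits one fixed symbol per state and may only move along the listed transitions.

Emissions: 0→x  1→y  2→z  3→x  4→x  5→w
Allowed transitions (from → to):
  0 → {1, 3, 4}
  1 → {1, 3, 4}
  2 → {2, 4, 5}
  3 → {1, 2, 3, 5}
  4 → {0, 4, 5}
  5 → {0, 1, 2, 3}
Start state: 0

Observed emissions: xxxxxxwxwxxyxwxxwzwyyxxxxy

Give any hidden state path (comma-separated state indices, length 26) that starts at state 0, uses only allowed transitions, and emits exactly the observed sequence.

  0: obs=x cand={0,3,4} pick 0 [start]
  1: obs=x cand={0,3,4} pick 4 [0->4 ok]
  2: obs=x cand={0,3,4} pick 4 [4->4 ok]
  3: obs=x cand={0,3,4} pick 4 [4->4 ok]
  4: obs=x cand={0,3,4} pick 0 [4->0 ok]
  5: obs=x cand={0,3,4} pick 3 [0->3 ok]
  6: obs=w cand={5} pick 5 [3->5 ok]
  7: obs=x cand={0,3,4} pick 3 [5->3 ok]
  8: obs=w cand={5} pick 5 [3->5 ok]
  9: obs=x cand={0,3,4} pick 0 [5->0 ok]
  10: obs=x cand={0,3,4} pick 3 [0->3 ok]
  11: obs=y cand={1} pick 1 [3->1 ok]
  12: obs=x cand={0,3,4} pick 4 [1->4 ok]
  13: obs=w cand={5} pick 5 [4->5 ok]
  14: obs=x cand={0,3,4} pick 0 [5->0 ok]
  15: obs=x cand={0,3,4} pick 4 [0->4 ok]
  16: obs=w cand={5} pick 5 [4->5 ok]
  17: obs=z cand={2} pick 2 [5->2 ok]
  18: obs=w cand={5} pick 5 [2->5 ok]
  19: obs=y cand={1} pick 1 [5->1 ok]
  20: obs=y cand={1} pick 1 [1->1 ok]
  21: obs=x cand={0,3,4} pick 4 [1->4 ok]
  22: obs=x cand={0,3,4} pick 4 [4->4 ok]
  23: obs=x cand={0,3,4} pick 4 [4->4 ok]
  24: obs=x cand={0,3,4} pick 0 [4->0 ok]
  25: obs=y cand={1} pick 1 [0->1 ok]

0,4,4,4,0,3,5,3,5,0,3,1,4,5,0,4,5,2,5,1,1,4,4,4,0,1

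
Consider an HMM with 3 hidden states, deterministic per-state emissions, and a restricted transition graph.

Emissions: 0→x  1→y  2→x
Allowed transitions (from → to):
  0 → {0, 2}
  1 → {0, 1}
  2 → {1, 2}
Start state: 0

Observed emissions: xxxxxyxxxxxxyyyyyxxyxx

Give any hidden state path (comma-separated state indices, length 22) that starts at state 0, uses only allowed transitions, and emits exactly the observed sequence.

0,0,0,2,2,1,0,0,0,0,2,2,1,1,1,1,1,0,2,1,0,0

  [0] x  {0,2}  => 0  start
  [1] x  {0,2}  => 0  0->0 ok
  [2] x  {0,2}  => 0  0->0 ok
  [3] x  {0,2}  => 2  0->2 ok
  [4] x  {0,2}  => 2  2->2 ok
  [5] y  {1}  => 1  2->1 ok
  [6] x  {0,2}  => 0  1->0 ok
  [7] x  {0,2}  => 0  0->0 ok
  [8] x  {0,2}  => 0  0->0 ok
  [9] x  {0,2}  => 0  0->0 ok
  [10] x  {0,2}  => 2  0->2 ok
  [11] x  {0,2}  => 2  2->2 ok
  [12] y  {1}  => 1  2->1 ok
  [13] y  {1}  => 1  1->1 ok
  [14] y  {1}  => 1  1->1 ok
  [15] y  {1}  => 1  1->1 ok
  [16] y  {1}  => 1  1->1 ok
  [17] x  {0,2}  => 0  1->0 ok
  [18] x  {0,2}  => 2  0->2 ok
  [19] y  {1}  => 1  2->1 ok
  [20] x  {0,2}  => 0  1->0 ok
  [21] x  {0,2}  => 0  0->0 ok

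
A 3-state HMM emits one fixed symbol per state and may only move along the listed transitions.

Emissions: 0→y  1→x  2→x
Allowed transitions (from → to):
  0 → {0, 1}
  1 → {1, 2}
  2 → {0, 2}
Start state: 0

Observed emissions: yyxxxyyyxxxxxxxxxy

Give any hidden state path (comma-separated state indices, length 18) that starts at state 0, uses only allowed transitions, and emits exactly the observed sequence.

  [0] y  {0}  => 0  start
  [1] y  {0}  => 0  0->0 ok
  [2] x  {1,2}  => 1  0->1 ok
  [3] x  {1,2}  => 2  1->2 ok
  [4] x  {1,2}  => 2  2->2 ok
  [5] y  {0}  => 0  2->0 ok
  [6] y  {0}  => 0  0->0 ok
  [7] y  {0}  => 0  0->0 ok
  [8] x  {1,2}  => 1  0->1 ok
  [9] x  {1,2}  => 1  1->1 ok
  [10] x  {1,2}  => 1  1->1 ok
  [11] x  {1,2}  => 1  1->1 ok
  [12] x  {1,2}  => 1  1->1 ok
  [13] x  {1,2}  => 1  1->1 ok
  [14] x  {1,2}  => 1  1->1 ok
  [15] x  {1,2}  => 1  1->1 ok
  [16] x  {1,2}  => 2  1->2 ok
  [17] y  {0}  => 0  2->0 ok

0,0,1,2,2,0,0,0,1,1,1,1,1,1,1,1,2,0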